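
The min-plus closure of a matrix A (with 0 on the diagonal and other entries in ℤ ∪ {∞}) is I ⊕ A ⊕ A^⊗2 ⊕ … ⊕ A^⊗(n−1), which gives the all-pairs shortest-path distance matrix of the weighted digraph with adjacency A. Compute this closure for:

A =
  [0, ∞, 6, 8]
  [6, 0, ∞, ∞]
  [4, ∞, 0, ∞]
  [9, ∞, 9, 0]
Closure =
  [0, ∞, 6, 8]
  [6, 0, 12, 14]
  [4, ∞, 0, 12]
  [9, ∞, 9, 0]

This is the Floyd-Warshall all-pairs shortest-path computation. For each intermediate vertex k = 0, 1, …, 3, update dist[i][j] ← min(dist[i][j], dist[i][k] + dist[k][j]). The final matrix gives, for each (i, j), the minimum total weight of any directed path from i to j (possibly empty when i = j).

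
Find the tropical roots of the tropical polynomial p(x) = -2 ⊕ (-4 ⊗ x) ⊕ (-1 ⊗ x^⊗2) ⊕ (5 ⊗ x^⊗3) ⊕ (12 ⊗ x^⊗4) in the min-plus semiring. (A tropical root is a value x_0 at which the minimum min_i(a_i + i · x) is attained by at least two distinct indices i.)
Roots: {-7, -6, -3, 2}

Each tropical root is a break point of the lower envelope of the lines y = a_i + i · x (there are 5 lines, with slopes 0, 1, ..., 4). Only the lines that attain the minimum somewhere contribute to roots; other lines are dominated. Here the surviving (envelope) indices are i = 4, i = 3, i = 2, i = 1, i = 0.
Intersections between consecutive envelope lines give the roots: for adjacent envelope indices i < j the intersection is x = (a_i − a_j) / (j − i). Reading off the sorted break points: {-7, -6, -3, 2}.
Verification: at each break x_0, at least two indices attain the minimum of min_i(a_i + i · x_0).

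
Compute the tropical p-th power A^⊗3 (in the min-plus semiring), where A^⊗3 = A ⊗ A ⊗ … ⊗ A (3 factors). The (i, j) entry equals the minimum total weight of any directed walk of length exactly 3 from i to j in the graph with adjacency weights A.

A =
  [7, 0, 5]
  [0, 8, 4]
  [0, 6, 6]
A^⊗3 =
  [4, 0, 5]
  [0, 4, 4]
  [0, 6, 4]

Each entry (A^⊗3)_ij equals the minimum over all length-3 walks i = v_0 → v_1 → … → v_3 = j of Σ_t A[v_t][v_{t+1}]. For example, for (i, j) = (0, 2) we minimise over 9 possible intermediate vertex sequences; the minimum is 5, attained along the walk 0 → 1 → 0 → 2.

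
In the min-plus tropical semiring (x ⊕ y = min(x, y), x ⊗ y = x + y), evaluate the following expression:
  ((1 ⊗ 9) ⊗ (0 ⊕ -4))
((1 ⊗ 9) ⊗ (0 ⊕ -4)) = 6

Expand innermost to outermost. Recall ⊕ takes the minimum of its arguments and ⊗ takes their sum. Working out the expression ((1 ⊗ 9) ⊗ (0 ⊕ -4)) gives 6.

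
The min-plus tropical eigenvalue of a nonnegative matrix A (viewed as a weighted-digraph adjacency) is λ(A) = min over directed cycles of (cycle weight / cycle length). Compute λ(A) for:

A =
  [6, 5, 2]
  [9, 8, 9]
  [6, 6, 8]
λ(A) = 4

Enumerate directed cycles and compute their means (weight / length). Sample:
  cycle 0 → 0: weight = 6, length = 1, mean = 6/1 ≈ 6.000
  cycle 1 → 1: weight = 8, length = 1, mean = 8/1 ≈ 8.000
  cycle 2 → 2: weight = 8, length = 1, mean = 8/1 ≈ 8.000
  cycle 0 → 1 → 0: weight = 14, length = 2, mean = 14/2 ≈ 7.000
  cycle 0 → 2 → 0: weight = 8, length = 2, mean = 8/2 ≈ 4.000
  cycle 1 → 0 → 1: weight = 14, length = 2, mean = 14/2 ≈ 7.000
Minimum mean = 4.000, attained e.g. along the cycle 0 → 2 → 0 with weight 8 and length 2. So λ(A) = 8/2 = 4.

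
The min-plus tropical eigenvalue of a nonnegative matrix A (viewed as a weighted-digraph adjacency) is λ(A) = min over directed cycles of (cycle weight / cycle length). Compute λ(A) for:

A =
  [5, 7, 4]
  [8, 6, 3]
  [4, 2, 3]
λ(A) = 5/2

Enumerate directed cycles and compute their means (weight / length). Sample:
  cycle 0 → 0: weight = 5, length = 1, mean = 5/1 ≈ 5.000
  cycle 1 → 1: weight = 6, length = 1, mean = 6/1 ≈ 6.000
  cycle 2 → 2: weight = 3, length = 1, mean = 3/1 ≈ 3.000
  cycle 0 → 1 → 0: weight = 15, length = 2, mean = 15/2 ≈ 7.500
  cycle 0 → 2 → 0: weight = 8, length = 2, mean = 8/2 ≈ 4.000
  cycle 1 → 0 → 1: weight = 15, length = 2, mean = 15/2 ≈ 7.500
Minimum mean = 2.500, attained e.g. along the cycle 1 → 2 → 1 with weight 5 and length 2. So λ(A) = 5/2 = 5/2.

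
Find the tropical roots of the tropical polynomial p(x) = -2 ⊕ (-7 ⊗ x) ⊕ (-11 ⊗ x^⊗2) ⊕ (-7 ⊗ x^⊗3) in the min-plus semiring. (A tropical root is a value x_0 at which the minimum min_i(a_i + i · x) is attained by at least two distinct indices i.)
Roots: {-4, 4, 5}

Each tropical root is a break point of the lower envelope of the lines y = a_i + i · x (there are 4 lines, with slopes 0, 1, ..., 3). Only the lines that attain the minimum somewhere contribute to roots; other lines are dominated. Here the surviving (envelope) indices are i = 3, i = 2, i = 1, i = 0.
Intersections between consecutive envelope lines give the roots: for adjacent envelope indices i < j the intersection is x = (a_i − a_j) / (j − i). Reading off the sorted break points: {-4, 4, 5}.
Verification: at each break x_0, at least two indices attain the minimum of min_i(a_i + i · x_0).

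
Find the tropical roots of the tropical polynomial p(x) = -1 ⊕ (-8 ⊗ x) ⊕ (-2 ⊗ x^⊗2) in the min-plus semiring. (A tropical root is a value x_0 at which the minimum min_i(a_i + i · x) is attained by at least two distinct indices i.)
Roots: {-6, 7}

Each tropical root is a break point of the lower envelope of the lines y = a_i + i · x (there are 3 lines, with slopes 0, 1, ..., 2). Only the lines that attain the minimum somewhere contribute to roots; other lines are dominated. Here the surviving (envelope) indices are i = 2, i = 1, i = 0.
Intersections between consecutive envelope lines give the roots: for adjacent envelope indices i < j the intersection is x = (a_i − a_j) / (j − i). Reading off the sorted break points: {-6, 7}.
Verification: at each break x_0, at least two indices attain the minimum of min_i(a_i + i · x_0).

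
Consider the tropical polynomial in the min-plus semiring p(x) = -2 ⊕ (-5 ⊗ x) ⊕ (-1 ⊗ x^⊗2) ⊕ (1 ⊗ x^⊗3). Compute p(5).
p(5) = -2

A tropical monomial a ⊗ x^⊗i evaluates to a + i · x. Evaluating each term at x = 5:
  Term 0 contributes -2 + 0 · 5 = -2
  Term 1 contributes -5 + 1 · 5 = 0
  Term 2 contributes -1 + 2 · 5 = 9
  Term 3 contributes 1 + 3 · 5 = 16
p(5) = ⊕ of these = min[-2, 0, 9, 16] = -2.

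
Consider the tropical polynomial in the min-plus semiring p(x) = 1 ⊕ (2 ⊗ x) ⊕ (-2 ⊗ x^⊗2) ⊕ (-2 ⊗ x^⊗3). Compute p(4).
p(4) = 1

A tropical monomial a ⊗ x^⊗i evaluates to a + i · x. Evaluating each term at x = 4:
  Term 0 contributes 1 + 0 · 4 = 1
  Term 1 contributes 2 + 1 · 4 = 6
  Term 2 contributes -2 + 2 · 4 = 6
  Term 3 contributes -2 + 3 · 4 = 10
p(4) = ⊕ of these = min[1, 6, 6, 10] = 1.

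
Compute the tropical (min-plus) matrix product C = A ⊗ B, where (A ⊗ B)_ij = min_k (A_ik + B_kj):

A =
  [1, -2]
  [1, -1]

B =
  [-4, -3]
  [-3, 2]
A ⊗ B =
  [-5, -2]
  [-4, -2]

Apply the min-plus product entry-by-entry:
  C[0][0] = min over k of (A[0][0] + B[0][0] = 1 + -4 = -3, A[0][1] + B[1][0] = -2 + -3 = -5) = -5 (attained at k = 1)
  C[0][1] = min over k of (A[0][0] + B[0][1] = 1 + -3 = -2, A[0][1] + B[1][1] = -2 + 2 = 0) = -2 (attained at k = 0)
  C[1][0] = min over k of (A[1][0] + B[0][0] = 1 + -4 = -3, A[1][1] + B[1][0] = -1 + -3 = -4) = -4 (attained at k = 1)
  C[1][1] = min over k of (A[1][0] + B[0][1] = 1 + -3 = -2, A[1][1] + B[1][1] = -1 + 2 = 1) = -2 (attained at k = 0)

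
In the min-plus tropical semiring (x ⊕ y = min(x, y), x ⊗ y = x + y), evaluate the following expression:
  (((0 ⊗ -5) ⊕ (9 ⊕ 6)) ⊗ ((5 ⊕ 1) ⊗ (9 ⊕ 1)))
(((0 ⊗ -5) ⊕ (9 ⊕ 6)) ⊗ ((5 ⊕ 1) ⊗ (9 ⊕ 1))) = -3

Expand innermost to outermost. Recall ⊕ takes the minimum of its arguments and ⊗ takes their sum. Working out the expression (((0 ⊗ -5) ⊕ (9 ⊕ 6)) ⊗ ((5 ⊕ 1) ⊗ (9 ⊕ 1))) gives -3.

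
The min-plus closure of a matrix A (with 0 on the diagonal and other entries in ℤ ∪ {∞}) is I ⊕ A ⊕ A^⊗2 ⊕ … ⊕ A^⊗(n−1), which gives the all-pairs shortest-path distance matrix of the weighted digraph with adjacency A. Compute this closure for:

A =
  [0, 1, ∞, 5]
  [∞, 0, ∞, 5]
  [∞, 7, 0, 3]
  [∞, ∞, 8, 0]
Closure =
  [0, 1, 13, 5]
  [∞, 0, 13, 5]
  [∞, 7, 0, 3]
  [∞, 15, 8, 0]

This is the Floyd-Warshall all-pairs shortest-path computation. For each intermediate vertex k = 0, 1, …, 3, update dist[i][j] ← min(dist[i][j], dist[i][k] + dist[k][j]). The final matrix gives, for each (i, j), the minimum total weight of any directed path from i to j (possibly empty when i = j).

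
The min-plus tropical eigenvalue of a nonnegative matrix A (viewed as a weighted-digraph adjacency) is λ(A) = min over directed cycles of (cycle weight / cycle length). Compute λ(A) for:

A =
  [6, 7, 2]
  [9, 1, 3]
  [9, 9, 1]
λ(A) = 1

Enumerate directed cycles and compute their means (weight / length). Sample:
  cycle 0 → 0: weight = 6, length = 1, mean = 6/1 ≈ 6.000
  cycle 1 → 1: weight = 1, length = 1, mean = 1/1 ≈ 1.000
  cycle 2 → 2: weight = 1, length = 1, mean = 1/1 ≈ 1.000
  cycle 0 → 1 → 0: weight = 16, length = 2, mean = 16/2 ≈ 8.000
  cycle 0 → 2 → 0: weight = 11, length = 2, mean = 11/2 ≈ 5.500
  cycle 1 → 0 → 1: weight = 16, length = 2, mean = 16/2 ≈ 8.000
Minimum mean = 1.000, attained e.g. along the cycle 1 → 1 with weight 1 and length 1. So λ(A) = 1/1 = 1.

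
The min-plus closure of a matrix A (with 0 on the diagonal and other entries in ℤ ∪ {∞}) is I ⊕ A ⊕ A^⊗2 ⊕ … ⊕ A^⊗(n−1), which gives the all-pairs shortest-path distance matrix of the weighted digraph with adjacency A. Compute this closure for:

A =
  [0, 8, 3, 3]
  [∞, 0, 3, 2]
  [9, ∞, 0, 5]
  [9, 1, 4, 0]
Closure =
  [0, 4, 3, 3]
  [11, 0, 3, 2]
  [9, 6, 0, 5]
  [9, 1, 4, 0]

This is the Floyd-Warshall all-pairs shortest-path computation. For each intermediate vertex k = 0, 1, …, 3, update dist[i][j] ← min(dist[i][j], dist[i][k] + dist[k][j]). The final matrix gives, for each (i, j), the minimum total weight of any directed path from i to j (possibly empty when i = j).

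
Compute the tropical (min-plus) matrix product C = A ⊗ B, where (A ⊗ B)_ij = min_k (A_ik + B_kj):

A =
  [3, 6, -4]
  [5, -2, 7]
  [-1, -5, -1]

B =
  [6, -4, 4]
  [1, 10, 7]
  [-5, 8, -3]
A ⊗ B =
  [-9, -1, -7]
  [-1, 1, 4]
  [-6, -5, -4]

Apply the min-plus product entry-by-entry:
  C[0][0] = min over k of (A[0][0] + B[0][0] = 3 + 6 = 9, A[0][1] + B[1][0] = 6 + 1 = 7, A[0][2] + B[2][0] = -4 + -5 = -9) = -9 (attained at k = 2)
  C[0][1] = min over k of (A[0][0] + B[0][1] = 3 + -4 = -1, A[0][1] + B[1][1] = 6 + 10 = 16, A[0][2] + B[2][1] = -4 + 8 = 4) = -1 (attained at k = 0)
  C[0][2] = min over k of (A[0][0] + B[0][2] = 3 + 4 = 7, A[0][1] + B[1][2] = 6 + 7 = 13, A[0][2] + B[2][2] = -4 + -3 = -7) = -7 (attained at k = 2)
  C[1][0] = min over k of (A[1][0] + B[0][0] = 5 + 6 = 11, A[1][1] + B[1][0] = -2 + 1 = -1, A[1][2] + B[2][0] = 7 + -5 = 2) = -1 (attained at k = 1)
  C[1][1] = min over k of (A[1][0] + B[0][1] = 5 + -4 = 1, A[1][1] + B[1][1] = -2 + 10 = 8, A[1][2] + B[2][1] = 7 + 8 = 15) = 1 (attained at k = 0)
  C[1][2] = min over k of (A[1][0] + B[0][2] = 5 + 4 = 9, A[1][1] + B[1][2] = -2 + 7 = 5, A[1][2] + B[2][2] = 7 + -3 = 4) = 4 (attained at k = 2)
  C[2][0] = min over k of (A[2][0] + B[0][0] = -1 + 6 = 5, A[2][1] + B[1][0] = -5 + 1 = -4, A[2][2] + B[2][0] = -1 + -5 = -6) = -6 (attained at k = 2)
  C[2][1] = min over k of (A[2][0] + B[0][1] = -1 + -4 = -5, A[2][1] + B[1][1] = -5 + 10 = 5, A[2][2] + B[2][1] = -1 + 8 = 7) = -5 (attained at k = 0)
  C[2][2] = min over k of (A[2][0] + B[0][2] = -1 + 4 = 3, A[2][1] + B[1][2] = -5 + 7 = 2, A[2][2] + B[2][2] = -1 + -3 = -4) = -4 (attained at k = 2)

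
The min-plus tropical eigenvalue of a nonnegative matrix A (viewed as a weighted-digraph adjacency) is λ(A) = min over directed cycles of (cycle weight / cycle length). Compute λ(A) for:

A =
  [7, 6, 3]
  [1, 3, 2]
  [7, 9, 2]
λ(A) = 2

Enumerate directed cycles and compute their means (weight / length). Sample:
  cycle 0 → 0: weight = 7, length = 1, mean = 7/1 ≈ 7.000
  cycle 1 → 1: weight = 3, length = 1, mean = 3/1 ≈ 3.000
  cycle 2 → 2: weight = 2, length = 1, mean = 2/1 ≈ 2.000
  cycle 0 → 1 → 0: weight = 7, length = 2, mean = 7/2 ≈ 3.500
  cycle 0 → 2 → 0: weight = 10, length = 2, mean = 10/2 ≈ 5.000
  cycle 1 → 0 → 1: weight = 7, length = 2, mean = 7/2 ≈ 3.500
Minimum mean = 2.000, attained e.g. along the cycle 2 → 2 with weight 2 and length 1. So λ(A) = 2/1 = 2.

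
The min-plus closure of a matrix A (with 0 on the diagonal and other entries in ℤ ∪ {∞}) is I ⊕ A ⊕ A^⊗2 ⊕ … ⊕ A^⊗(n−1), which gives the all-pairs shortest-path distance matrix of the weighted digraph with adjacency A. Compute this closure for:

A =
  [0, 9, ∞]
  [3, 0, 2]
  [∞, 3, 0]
Closure =
  [0, 9, 11]
  [3, 0, 2]
  [6, 3, 0]

This is the Floyd-Warshall all-pairs shortest-path computation. For each intermediate vertex k = 0, 1, …, 2, update dist[i][j] ← min(dist[i][j], dist[i][k] + dist[k][j]). The final matrix gives, for each (i, j), the minimum total weight of any directed path from i to j (possibly empty when i = j).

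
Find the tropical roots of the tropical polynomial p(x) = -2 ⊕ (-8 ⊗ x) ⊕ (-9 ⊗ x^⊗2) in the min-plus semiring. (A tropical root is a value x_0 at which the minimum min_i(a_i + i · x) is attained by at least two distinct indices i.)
Roots: {1, 6}

Each tropical root is a break point of the lower envelope of the lines y = a_i + i · x (there are 3 lines, with slopes 0, 1, ..., 2). Only the lines that attain the minimum somewhere contribute to roots; other lines are dominated. Here the surviving (envelope) indices are i = 2, i = 1, i = 0.
Intersections between consecutive envelope lines give the roots: for adjacent envelope indices i < j the intersection is x = (a_i − a_j) / (j − i). Reading off the sorted break points: {1, 6}.
Verification: at each break x_0, at least two indices attain the minimum of min_i(a_i + i · x_0).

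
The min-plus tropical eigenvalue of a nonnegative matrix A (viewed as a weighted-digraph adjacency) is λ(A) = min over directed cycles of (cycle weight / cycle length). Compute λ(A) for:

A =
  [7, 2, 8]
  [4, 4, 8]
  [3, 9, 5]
λ(A) = 3

Enumerate directed cycles and compute their means (weight / length). Sample:
  cycle 0 → 0: weight = 7, length = 1, mean = 7/1 ≈ 7.000
  cycle 1 → 1: weight = 4, length = 1, mean = 4/1 ≈ 4.000
  cycle 2 → 2: weight = 5, length = 1, mean = 5/1 ≈ 5.000
  cycle 0 → 1 → 0: weight = 6, length = 2, mean = 6/2 ≈ 3.000
  cycle 0 → 2 → 0: weight = 11, length = 2, mean = 11/2 ≈ 5.500
  cycle 1 → 0 → 1: weight = 6, length = 2, mean = 6/2 ≈ 3.000
Minimum mean = 3.000, attained e.g. along the cycle 0 → 1 → 0 with weight 6 and length 2. So λ(A) = 6/2 = 3.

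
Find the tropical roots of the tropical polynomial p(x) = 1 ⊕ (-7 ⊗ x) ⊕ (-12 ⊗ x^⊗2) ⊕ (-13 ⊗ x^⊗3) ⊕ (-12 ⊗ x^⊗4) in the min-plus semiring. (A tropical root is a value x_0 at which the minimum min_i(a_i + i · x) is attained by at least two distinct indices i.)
Roots: {-1, 1, 5, 8}

Each tropical root is a break point of the lower envelope of the lines y = a_i + i · x (there are 5 lines, with slopes 0, 1, ..., 4). Only the lines that attain the minimum somewhere contribute to roots; other lines are dominated. Here the surviving (envelope) indices are i = 4, i = 3, i = 2, i = 1, i = 0.
Intersections between consecutive envelope lines give the roots: for adjacent envelope indices i < j the intersection is x = (a_i − a_j) / (j − i). Reading off the sorted break points: {-1, 1, 5, 8}.
Verification: at each break x_0, at least two indices attain the minimum of min_i(a_i + i · x_0).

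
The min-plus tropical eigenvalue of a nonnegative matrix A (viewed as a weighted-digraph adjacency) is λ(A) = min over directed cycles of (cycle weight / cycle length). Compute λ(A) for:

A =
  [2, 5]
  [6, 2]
λ(A) = 2

Enumerate directed cycles and compute their means (weight / length). Sample:
  cycle 0 → 0: weight = 2, length = 1, mean = 2/1 ≈ 2.000
  cycle 1 → 1: weight = 2, length = 1, mean = 2/1 ≈ 2.000
  cycle 0 → 1 → 0: weight = 11, length = 2, mean = 11/2 ≈ 5.500
  cycle 1 → 0 → 1: weight = 11, length = 2, mean = 11/2 ≈ 5.500
Minimum mean = 2.000, attained e.g. along the cycle 0 → 0 with weight 2 and length 1. So λ(A) = 2/1 = 2.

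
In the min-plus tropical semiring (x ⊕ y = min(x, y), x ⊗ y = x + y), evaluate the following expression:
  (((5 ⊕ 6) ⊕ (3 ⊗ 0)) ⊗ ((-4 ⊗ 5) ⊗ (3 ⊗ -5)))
(((5 ⊕ 6) ⊕ (3 ⊗ 0)) ⊗ ((-4 ⊗ 5) ⊗ (3 ⊗ -5))) = 2

Expand innermost to outermost. Recall ⊕ takes the minimum of its arguments and ⊗ takes their sum. Working out the expression (((5 ⊕ 6) ⊕ (3 ⊗ 0)) ⊗ ((-4 ⊗ 5) ⊗ (3 ⊗ -5))) gives 2.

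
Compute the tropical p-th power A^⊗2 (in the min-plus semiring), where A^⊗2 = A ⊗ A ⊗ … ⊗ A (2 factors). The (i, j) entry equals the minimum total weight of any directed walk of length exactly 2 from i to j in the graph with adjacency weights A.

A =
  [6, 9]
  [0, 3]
A^⊗2 =
  [9, 12]
  [3, 6]

Each entry (A^⊗2)_ij equals the minimum over all length-2 walks i = v_0 → v_1 → … → v_2 = j of Σ_t A[v_t][v_{t+1}]. For example, for (i, j) = (0, 1) we minimise over 2 possible intermediate vertex sequences; the minimum is 12, attained along the walk 0 → 1 → 1.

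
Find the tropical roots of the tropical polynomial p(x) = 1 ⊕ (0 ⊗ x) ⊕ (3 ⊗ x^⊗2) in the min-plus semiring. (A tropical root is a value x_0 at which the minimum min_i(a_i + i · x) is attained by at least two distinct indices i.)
Roots: {-3, 1}

Each tropical root is a break point of the lower envelope of the lines y = a_i + i · x (there are 3 lines, with slopes 0, 1, ..., 2). Only the lines that attain the minimum somewhere contribute to roots; other lines are dominated. Here the surviving (envelope) indices are i = 2, i = 1, i = 0.
Intersections between consecutive envelope lines give the roots: for adjacent envelope indices i < j the intersection is x = (a_i − a_j) / (j − i). Reading off the sorted break points: {-3, 1}.
Verification: at each break x_0, at least two indices attain the minimum of min_i(a_i + i · x_0).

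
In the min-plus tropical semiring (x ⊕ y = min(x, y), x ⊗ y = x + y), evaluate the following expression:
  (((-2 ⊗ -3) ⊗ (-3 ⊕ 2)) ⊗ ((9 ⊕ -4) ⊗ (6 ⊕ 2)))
(((-2 ⊗ -3) ⊗ (-3 ⊕ 2)) ⊗ ((9 ⊕ -4) ⊗ (6 ⊕ 2))) = -10

Expand innermost to outermost. Recall ⊕ takes the minimum of its arguments and ⊗ takes their sum. Working out the expression (((-2 ⊗ -3) ⊗ (-3 ⊕ 2)) ⊗ ((9 ⊕ -4) ⊗ (6 ⊕ 2))) gives -10.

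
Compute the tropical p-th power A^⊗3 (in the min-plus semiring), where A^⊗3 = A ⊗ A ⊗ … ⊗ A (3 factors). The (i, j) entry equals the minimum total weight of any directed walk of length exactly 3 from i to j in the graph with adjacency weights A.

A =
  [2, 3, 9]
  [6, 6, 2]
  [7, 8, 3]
A^⊗3 =
  [6, 7, 7]
  [10, 11, 8]
  [11, 12, 9]

Each entry (A^⊗3)_ij equals the minimum over all length-3 walks i = v_0 → v_1 → … → v_3 = j of Σ_t A[v_t][v_{t+1}]. For example, for (i, j) = (0, 2) we minimise over 9 possible intermediate vertex sequences; the minimum is 7, attained along the walk 0 → 0 → 1 → 2.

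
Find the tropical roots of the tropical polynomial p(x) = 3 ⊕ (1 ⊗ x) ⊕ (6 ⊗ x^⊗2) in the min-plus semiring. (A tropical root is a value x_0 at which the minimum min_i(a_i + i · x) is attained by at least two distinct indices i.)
Roots: {-5, 2}

Each tropical root is a break point of the lower envelope of the lines y = a_i + i · x (there are 3 lines, with slopes 0, 1, ..., 2). Only the lines that attain the minimum somewhere contribute to roots; other lines are dominated. Here the surviving (envelope) indices are i = 2, i = 1, i = 0.
Intersections between consecutive envelope lines give the roots: for adjacent envelope indices i < j the intersection is x = (a_i − a_j) / (j − i). Reading off the sorted break points: {-5, 2}.
Verification: at each break x_0, at least two indices attain the minimum of min_i(a_i + i · x_0).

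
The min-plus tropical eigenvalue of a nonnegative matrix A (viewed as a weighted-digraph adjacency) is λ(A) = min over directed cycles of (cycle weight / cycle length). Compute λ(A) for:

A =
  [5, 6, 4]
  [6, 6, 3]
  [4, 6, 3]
λ(A) = 3

Enumerate directed cycles and compute their means (weight / length). Sample:
  cycle 0 → 0: weight = 5, length = 1, mean = 5/1 ≈ 5.000
  cycle 1 → 1: weight = 6, length = 1, mean = 6/1 ≈ 6.000
  cycle 2 → 2: weight = 3, length = 1, mean = 3/1 ≈ 3.000
  cycle 0 → 1 → 0: weight = 12, length = 2, mean = 12/2 ≈ 6.000
  cycle 0 → 2 → 0: weight = 8, length = 2, mean = 8/2 ≈ 4.000
  cycle 1 → 0 → 1: weight = 12, length = 2, mean = 12/2 ≈ 6.000
Minimum mean = 3.000, attained e.g. along the cycle 2 → 2 with weight 3 and length 1. So λ(A) = 3/1 = 3.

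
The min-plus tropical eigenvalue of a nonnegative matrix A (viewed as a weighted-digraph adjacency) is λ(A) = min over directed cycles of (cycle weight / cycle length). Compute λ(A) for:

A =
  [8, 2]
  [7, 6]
λ(A) = 9/2

Enumerate directed cycles and compute their means (weight / length). Sample:
  cycle 0 → 0: weight = 8, length = 1, mean = 8/1 ≈ 8.000
  cycle 1 → 1: weight = 6, length = 1, mean = 6/1 ≈ 6.000
  cycle 0 → 1 → 0: weight = 9, length = 2, mean = 9/2 ≈ 4.500
  cycle 1 → 0 → 1: weight = 9, length = 2, mean = 9/2 ≈ 4.500
Minimum mean = 4.500, attained e.g. along the cycle 0 → 1 → 0 with weight 9 and length 2. So λ(A) = 9/2 = 9/2.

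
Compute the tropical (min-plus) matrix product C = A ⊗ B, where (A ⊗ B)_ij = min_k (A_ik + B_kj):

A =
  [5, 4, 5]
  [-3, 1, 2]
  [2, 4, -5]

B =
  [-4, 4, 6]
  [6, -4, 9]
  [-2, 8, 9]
A ⊗ B =
  [1, 0, 11]
  [-7, -3, 3]
  [-7, 0, 4]

Apply the min-plus product entry-by-entry:
  C[0][0] = min over k of (A[0][0] + B[0][0] = 5 + -4 = 1, A[0][1] + B[1][0] = 4 + 6 = 10, A[0][2] + B[2][0] = 5 + -2 = 3) = 1 (attained at k = 0)
  C[0][1] = min over k of (A[0][0] + B[0][1] = 5 + 4 = 9, A[0][1] + B[1][1] = 4 + -4 = 0, A[0][2] + B[2][1] = 5 + 8 = 13) = 0 (attained at k = 1)
  C[0][2] = min over k of (A[0][0] + B[0][2] = 5 + 6 = 11, A[0][1] + B[1][2] = 4 + 9 = 13, A[0][2] + B[2][2] = 5 + 9 = 14) = 11 (attained at k = 0)
  C[1][0] = min over k of (A[1][0] + B[0][0] = -3 + -4 = -7, A[1][1] + B[1][0] = 1 + 6 = 7, A[1][2] + B[2][0] = 2 + -2 = 0) = -7 (attained at k = 0)
  C[1][1] = min over k of (A[1][0] + B[0][1] = -3 + 4 = 1, A[1][1] + B[1][1] = 1 + -4 = -3, A[1][2] + B[2][1] = 2 + 8 = 10) = -3 (attained at k = 1)
  C[1][2] = min over k of (A[1][0] + B[0][2] = -3 + 6 = 3, A[1][1] + B[1][2] = 1 + 9 = 10, A[1][2] + B[2][2] = 2 + 9 = 11) = 3 (attained at k = 0)
  C[2][0] = min over k of (A[2][0] + B[0][0] = 2 + -4 = -2, A[2][1] + B[1][0] = 4 + 6 = 10, A[2][2] + B[2][0] = -5 + -2 = -7) = -7 (attained at k = 2)
  C[2][1] = min over k of (A[2][0] + B[0][1] = 2 + 4 = 6, A[2][1] + B[1][1] = 4 + -4 = 0, A[2][2] + B[2][1] = -5 + 8 = 3) = 0 (attained at k = 1)
  C[2][2] = min over k of (A[2][0] + B[0][2] = 2 + 6 = 8, A[2][1] + B[1][2] = 4 + 9 = 13, A[2][2] + B[2][2] = -5 + 9 = 4) = 4 (attained at k = 2)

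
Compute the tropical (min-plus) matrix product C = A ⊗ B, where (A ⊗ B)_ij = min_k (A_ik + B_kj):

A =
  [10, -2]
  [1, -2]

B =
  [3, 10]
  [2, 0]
A ⊗ B =
  [0, -2]
  [0, -2]

Apply the min-plus product entry-by-entry:
  C[0][0] = min over k of (A[0][0] + B[0][0] = 10 + 3 = 13, A[0][1] + B[1][0] = -2 + 2 = 0) = 0 (attained at k = 1)
  C[0][1] = min over k of (A[0][0] + B[0][1] = 10 + 10 = 20, A[0][1] + B[1][1] = -2 + 0 = -2) = -2 (attained at k = 1)
  C[1][0] = min over k of (A[1][0] + B[0][0] = 1 + 3 = 4, A[1][1] + B[1][0] = -2 + 2 = 0) = 0 (attained at k = 1)
  C[1][1] = min over k of (A[1][0] + B[0][1] = 1 + 10 = 11, A[1][1] + B[1][1] = -2 + 0 = -2) = -2 (attained at k = 1)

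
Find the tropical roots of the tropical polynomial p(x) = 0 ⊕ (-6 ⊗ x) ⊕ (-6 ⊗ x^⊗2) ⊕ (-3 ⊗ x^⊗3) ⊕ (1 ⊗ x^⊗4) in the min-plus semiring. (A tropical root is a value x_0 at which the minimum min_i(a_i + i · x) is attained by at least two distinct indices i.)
Roots: {-4, -3, 0, 6}

Each tropical root is a break point of the lower envelope of the lines y = a_i + i · x (there are 5 lines, with slopes 0, 1, ..., 4). Only the lines that attain the minimum somewhere contribute to roots; other lines are dominated. Here the surviving (envelope) indices are i = 4, i = 3, i = 2, i = 1, i = 0.
Intersections between consecutive envelope lines give the roots: for adjacent envelope indices i < j the intersection is x = (a_i − a_j) / (j − i). Reading off the sorted break points: {-4, -3, 0, 6}.
Verification: at each break x_0, at least two indices attain the minimum of min_i(a_i + i · x_0).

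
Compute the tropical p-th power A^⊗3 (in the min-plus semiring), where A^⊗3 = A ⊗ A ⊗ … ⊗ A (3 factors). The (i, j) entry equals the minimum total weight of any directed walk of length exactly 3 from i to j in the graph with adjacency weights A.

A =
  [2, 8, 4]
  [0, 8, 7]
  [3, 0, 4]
A^⊗3 =
  [4, 6, 8]
  [4, 4, 6]
  [2, 7, 4]

Each entry (A^⊗3)_ij equals the minimum over all length-3 walks i = v_0 → v_1 → … → v_3 = j of Σ_t A[v_t][v_{t+1}]. For example, for (i, j) = (0, 2) we minimise over 9 possible intermediate vertex sequences; the minimum is 8, attained along the walk 0 → 0 → 0 → 2.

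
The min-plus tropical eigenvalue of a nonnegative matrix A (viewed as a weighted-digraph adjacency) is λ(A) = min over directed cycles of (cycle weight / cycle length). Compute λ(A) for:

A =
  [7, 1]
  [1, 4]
λ(A) = 1

Enumerate directed cycles and compute their means (weight / length). Sample:
  cycle 0 → 0: weight = 7, length = 1, mean = 7/1 ≈ 7.000
  cycle 1 → 1: weight = 4, length = 1, mean = 4/1 ≈ 4.000
  cycle 0 → 1 → 0: weight = 2, length = 2, mean = 2/2 ≈ 1.000
  cycle 1 → 0 → 1: weight = 2, length = 2, mean = 2/2 ≈ 1.000
Minimum mean = 1.000, attained e.g. along the cycle 0 → 1 → 0 with weight 2 and length 2. So λ(A) = 2/2 = 1.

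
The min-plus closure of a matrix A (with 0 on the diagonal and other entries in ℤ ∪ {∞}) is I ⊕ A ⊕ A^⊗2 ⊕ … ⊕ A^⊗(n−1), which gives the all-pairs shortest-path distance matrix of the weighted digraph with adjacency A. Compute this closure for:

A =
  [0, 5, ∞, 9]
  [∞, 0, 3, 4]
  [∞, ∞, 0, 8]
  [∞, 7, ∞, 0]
Closure =
  [0, 5, 8, 9]
  [∞, 0, 3, 4]
  [∞, 15, 0, 8]
  [∞, 7, 10, 0]

This is the Floyd-Warshall all-pairs shortest-path computation. For each intermediate vertex k = 0, 1, …, 3, update dist[i][j] ← min(dist[i][j], dist[i][k] + dist[k][j]). The final matrix gives, for each (i, j), the minimum total weight of any directed path from i to j (possibly empty when i = j).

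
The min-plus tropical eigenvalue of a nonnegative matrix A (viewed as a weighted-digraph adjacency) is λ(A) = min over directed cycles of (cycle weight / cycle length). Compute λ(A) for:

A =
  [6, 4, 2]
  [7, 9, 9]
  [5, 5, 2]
λ(A) = 2

Enumerate directed cycles and compute their means (weight / length). Sample:
  cycle 0 → 0: weight = 6, length = 1, mean = 6/1 ≈ 6.000
  cycle 1 → 1: weight = 9, length = 1, mean = 9/1 ≈ 9.000
  cycle 2 → 2: weight = 2, length = 1, mean = 2/1 ≈ 2.000
  cycle 0 → 1 → 0: weight = 11, length = 2, mean = 11/2 ≈ 5.500
  cycle 0 → 2 → 0: weight = 7, length = 2, mean = 7/2 ≈ 3.500
  cycle 1 → 0 → 1: weight = 11, length = 2, mean = 11/2 ≈ 5.500
Minimum mean = 2.000, attained e.g. along the cycle 2 → 2 with weight 2 and length 1. So λ(A) = 2/1 = 2.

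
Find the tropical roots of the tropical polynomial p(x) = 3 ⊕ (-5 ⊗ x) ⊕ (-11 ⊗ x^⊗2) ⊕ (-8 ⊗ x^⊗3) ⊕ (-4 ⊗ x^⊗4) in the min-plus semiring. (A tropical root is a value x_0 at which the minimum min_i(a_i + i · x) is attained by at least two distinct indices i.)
Roots: {-4, -3, 6, 8}

Each tropical root is a break point of the lower envelope of the lines y = a_i + i · x (there are 5 lines, with slopes 0, 1, ..., 4). Only the lines that attain the minimum somewhere contribute to roots; other lines are dominated. Here the surviving (envelope) indices are i = 4, i = 3, i = 2, i = 1, i = 0.
Intersections between consecutive envelope lines give the roots: for adjacent envelope indices i < j the intersection is x = (a_i − a_j) / (j − i). Reading off the sorted break points: {-4, -3, 6, 8}.
Verification: at each break x_0, at least two indices attain the minimum of min_i(a_i + i · x_0).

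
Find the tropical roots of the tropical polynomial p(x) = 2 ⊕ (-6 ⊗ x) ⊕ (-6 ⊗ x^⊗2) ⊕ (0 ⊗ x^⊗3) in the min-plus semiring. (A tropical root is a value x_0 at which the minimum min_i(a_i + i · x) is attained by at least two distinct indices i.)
Roots: {-6, 0, 8}

Each tropical root is a break point of the lower envelope of the lines y = a_i + i · x (there are 4 lines, with slopes 0, 1, ..., 3). Only the lines that attain the minimum somewhere contribute to roots; other lines are dominated. Here the surviving (envelope) indices are i = 3, i = 2, i = 1, i = 0.
Intersections between consecutive envelope lines give the roots: for adjacent envelope indices i < j the intersection is x = (a_i − a_j) / (j − i). Reading off the sorted break points: {-6, 0, 8}.
Verification: at each break x_0, at least two indices attain the minimum of min_i(a_i + i · x_0).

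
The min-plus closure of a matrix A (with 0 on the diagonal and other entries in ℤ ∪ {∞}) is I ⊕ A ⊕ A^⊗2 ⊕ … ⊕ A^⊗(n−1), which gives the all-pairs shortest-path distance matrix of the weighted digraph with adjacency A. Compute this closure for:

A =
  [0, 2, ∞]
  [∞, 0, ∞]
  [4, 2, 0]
Closure =
  [0, 2, ∞]
  [∞, 0, ∞]
  [4, 2, 0]

This is the Floyd-Warshall all-pairs shortest-path computation. For each intermediate vertex k = 0, 1, …, 2, update dist[i][j] ← min(dist[i][j], dist[i][k] + dist[k][j]). The final matrix gives, for each (i, j), the minimum total weight of any directed path from i to j (possibly empty when i = j).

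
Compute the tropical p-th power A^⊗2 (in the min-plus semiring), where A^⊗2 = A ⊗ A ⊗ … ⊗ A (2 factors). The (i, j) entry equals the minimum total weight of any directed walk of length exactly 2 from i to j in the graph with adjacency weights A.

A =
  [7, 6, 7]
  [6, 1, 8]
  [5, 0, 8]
A^⊗2 =
  [12, 7, 14]
  [7, 2, 9]
  [6, 1, 8]

Each entry (A^⊗2)_ij equals the minimum over all length-2 walks i = v_0 → v_1 → … → v_2 = j of Σ_t A[v_t][v_{t+1}]. For example, for (i, j) = (0, 2) we minimise over 3 possible intermediate vertex sequences; the minimum is 14, attained along the walk 0 → 0 → 2.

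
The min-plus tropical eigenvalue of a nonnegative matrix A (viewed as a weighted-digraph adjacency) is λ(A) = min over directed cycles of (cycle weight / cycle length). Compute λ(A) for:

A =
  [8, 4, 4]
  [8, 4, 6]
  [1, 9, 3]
λ(A) = 5/2

Enumerate directed cycles and compute their means (weight / length). Sample:
  cycle 0 → 0: weight = 8, length = 1, mean = 8/1 ≈ 8.000
  cycle 1 → 1: weight = 4, length = 1, mean = 4/1 ≈ 4.000
  cycle 2 → 2: weight = 3, length = 1, mean = 3/1 ≈ 3.000
  cycle 0 → 1 → 0: weight = 12, length = 2, mean = 12/2 ≈ 6.000
  cycle 0 → 2 → 0: weight = 5, length = 2, mean = 5/2 ≈ 2.500
  cycle 1 → 0 → 1: weight = 12, length = 2, mean = 12/2 ≈ 6.000
Minimum mean = 2.500, attained e.g. along the cycle 0 → 2 → 0 with weight 5 and length 2. So λ(A) = 5/2 = 5/2.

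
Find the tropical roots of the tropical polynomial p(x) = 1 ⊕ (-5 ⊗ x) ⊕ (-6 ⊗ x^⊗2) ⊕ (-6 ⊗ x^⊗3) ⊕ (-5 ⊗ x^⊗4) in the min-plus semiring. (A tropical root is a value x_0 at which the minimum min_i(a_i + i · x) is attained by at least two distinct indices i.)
Roots: {-1, 0, 1, 6}

Each tropical root is a break point of the lower envelope of the lines y = a_i + i · x (there are 5 lines, with slopes 0, 1, ..., 4). Only the lines that attain the minimum somewhere contribute to roots; other lines are dominated. Here the surviving (envelope) indices are i = 4, i = 3, i = 2, i = 1, i = 0.
Intersections between consecutive envelope lines give the roots: for adjacent envelope indices i < j the intersection is x = (a_i − a_j) / (j − i). Reading off the sorted break points: {-1, 0, 1, 6}.
Verification: at each break x_0, at least two indices attain the minimum of min_i(a_i + i · x_0).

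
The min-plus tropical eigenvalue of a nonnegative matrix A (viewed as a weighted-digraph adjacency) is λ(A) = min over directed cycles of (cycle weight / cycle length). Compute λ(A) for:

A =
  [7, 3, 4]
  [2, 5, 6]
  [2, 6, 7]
λ(A) = 5/2

Enumerate directed cycles and compute their means (weight / length). Sample:
  cycle 0 → 0: weight = 7, length = 1, mean = 7/1 ≈ 7.000
  cycle 1 → 1: weight = 5, length = 1, mean = 5/1 ≈ 5.000
  cycle 2 → 2: weight = 7, length = 1, mean = 7/1 ≈ 7.000
  cycle 0 → 1 → 0: weight = 5, length = 2, mean = 5/2 ≈ 2.500
  cycle 0 → 2 → 0: weight = 6, length = 2, mean = 6/2 ≈ 3.000
  cycle 1 → 0 → 1: weight = 5, length = 2, mean = 5/2 ≈ 2.500
Minimum mean = 2.500, attained e.g. along the cycle 0 → 1 → 0 with weight 5 and length 2. So λ(A) = 5/2 = 5/2.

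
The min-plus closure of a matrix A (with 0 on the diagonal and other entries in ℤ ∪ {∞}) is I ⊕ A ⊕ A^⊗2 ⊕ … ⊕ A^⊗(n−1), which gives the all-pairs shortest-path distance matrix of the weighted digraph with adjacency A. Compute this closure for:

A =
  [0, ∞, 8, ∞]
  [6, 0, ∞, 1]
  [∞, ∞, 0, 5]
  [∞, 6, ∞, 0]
Closure =
  [0, 19, 8, 13]
  [6, 0, 14, 1]
  [17, 11, 0, 5]
  [12, 6, 20, 0]

This is the Floyd-Warshall all-pairs shortest-path computation. For each intermediate vertex k = 0, 1, …, 3, update dist[i][j] ← min(dist[i][j], dist[i][k] + dist[k][j]). The final matrix gives, for each (i, j), the minimum total weight of any directed path from i to j (possibly empty when i = j).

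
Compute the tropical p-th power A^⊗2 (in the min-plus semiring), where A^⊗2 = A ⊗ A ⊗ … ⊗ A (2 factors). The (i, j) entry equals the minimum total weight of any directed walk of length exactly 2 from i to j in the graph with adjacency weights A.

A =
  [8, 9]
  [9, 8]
A^⊗2 =
  [16, 17]
  [17, 16]

Each entry (A^⊗2)_ij equals the minimum over all length-2 walks i = v_0 → v_1 → … → v_2 = j of Σ_t A[v_t][v_{t+1}]. For example, for (i, j) = (0, 1) we minimise over 2 possible intermediate vertex sequences; the minimum is 17, attained along the walk 0 → 0 → 1.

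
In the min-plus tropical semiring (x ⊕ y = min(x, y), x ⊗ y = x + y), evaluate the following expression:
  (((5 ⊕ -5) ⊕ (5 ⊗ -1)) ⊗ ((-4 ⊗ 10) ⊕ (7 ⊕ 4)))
(((5 ⊕ -5) ⊕ (5 ⊗ -1)) ⊗ ((-4 ⊗ 10) ⊕ (7 ⊕ 4))) = -1

Expand innermost to outermost. Recall ⊕ takes the minimum of its arguments and ⊗ takes their sum. Working out the expression (((5 ⊕ -5) ⊕ (5 ⊗ -1)) ⊗ ((-4 ⊗ 10) ⊕ (7 ⊕ 4))) gives -1.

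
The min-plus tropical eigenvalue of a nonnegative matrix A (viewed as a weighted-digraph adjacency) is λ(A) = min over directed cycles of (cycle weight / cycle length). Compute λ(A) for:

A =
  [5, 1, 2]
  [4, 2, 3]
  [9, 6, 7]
λ(A) = 2

Enumerate directed cycles and compute their means (weight / length). Sample:
  cycle 0 → 0: weight = 5, length = 1, mean = 5/1 ≈ 5.000
  cycle 1 → 1: weight = 2, length = 1, mean = 2/1 ≈ 2.000
  cycle 2 → 2: weight = 7, length = 1, mean = 7/1 ≈ 7.000
  cycle 0 → 1 → 0: weight = 5, length = 2, mean = 5/2 ≈ 2.500
  cycle 0 → 2 → 0: weight = 11, length = 2, mean = 11/2 ≈ 5.500
  cycle 1 → 0 → 1: weight = 5, length = 2, mean = 5/2 ≈ 2.500
Minimum mean = 2.000, attained e.g. along the cycle 1 → 1 with weight 2 and length 1. So λ(A) = 2/1 = 2.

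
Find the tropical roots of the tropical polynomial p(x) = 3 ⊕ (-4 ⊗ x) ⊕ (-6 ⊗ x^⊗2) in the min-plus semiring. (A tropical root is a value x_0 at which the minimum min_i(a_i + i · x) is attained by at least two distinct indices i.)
Roots: {2, 7}

Each tropical root is a break point of the lower envelope of the lines y = a_i + i · x (there are 3 lines, with slopes 0, 1, ..., 2). Only the lines that attain the minimum somewhere contribute to roots; other lines are dominated. Here the surviving (envelope) indices are i = 2, i = 1, i = 0.
Intersections between consecutive envelope lines give the roots: for adjacent envelope indices i < j the intersection is x = (a_i − a_j) / (j − i). Reading off the sorted break points: {2, 7}.
Verification: at each break x_0, at least two indices attain the minimum of min_i(a_i + i · x_0).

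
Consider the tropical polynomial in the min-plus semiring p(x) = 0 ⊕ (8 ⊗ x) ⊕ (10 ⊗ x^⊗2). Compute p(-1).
p(-1) = 0

A tropical monomial a ⊗ x^⊗i evaluates to a + i · x. Evaluating each term at x = -1:
  Term 0 contributes 0 + 0 · -1 = 0
  Term 1 contributes 8 + 1 · -1 = 7
  Term 2 contributes 10 + 2 · -1 = 8
p(-1) = ⊕ of these = min[0, 7, 8] = 0.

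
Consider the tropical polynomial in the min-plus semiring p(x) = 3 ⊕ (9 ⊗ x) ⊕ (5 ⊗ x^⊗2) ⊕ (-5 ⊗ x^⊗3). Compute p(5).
p(5) = 3

A tropical monomial a ⊗ x^⊗i evaluates to a + i · x. Evaluating each term at x = 5:
  Term 0 contributes 3 + 0 · 5 = 3
  Term 1 contributes 9 + 1 · 5 = 14
  Term 2 contributes 5 + 2 · 5 = 15
  Term 3 contributes -5 + 3 · 5 = 10
p(5) = ⊕ of these = min[3, 14, 15, 10] = 3.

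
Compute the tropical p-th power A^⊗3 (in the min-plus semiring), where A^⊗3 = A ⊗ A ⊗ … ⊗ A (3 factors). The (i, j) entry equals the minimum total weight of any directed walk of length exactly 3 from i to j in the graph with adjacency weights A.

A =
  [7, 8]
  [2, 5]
A^⊗3 =
  [15, 18]
  [12, 15]

Each entry (A^⊗3)_ij equals the minimum over all length-3 walks i = v_0 → v_1 → … → v_3 = j of Σ_t A[v_t][v_{t+1}]. For example, for (i, j) = (0, 1) we minimise over 4 possible intermediate vertex sequences; the minimum is 18, attained along the walk 0 → 1 → 0 → 1.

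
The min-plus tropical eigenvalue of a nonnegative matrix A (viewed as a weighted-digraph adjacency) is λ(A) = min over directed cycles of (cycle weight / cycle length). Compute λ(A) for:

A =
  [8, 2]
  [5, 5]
λ(A) = 7/2

Enumerate directed cycles and compute their means (weight / length). Sample:
  cycle 0 → 0: weight = 8, length = 1, mean = 8/1 ≈ 8.000
  cycle 1 → 1: weight = 5, length = 1, mean = 5/1 ≈ 5.000
  cycle 0 → 1 → 0: weight = 7, length = 2, mean = 7/2 ≈ 3.500
  cycle 1 → 0 → 1: weight = 7, length = 2, mean = 7/2 ≈ 3.500
Minimum mean = 3.500, attained e.g. along the cycle 0 → 1 → 0 with weight 7 and length 2. So λ(A) = 7/2 = 7/2.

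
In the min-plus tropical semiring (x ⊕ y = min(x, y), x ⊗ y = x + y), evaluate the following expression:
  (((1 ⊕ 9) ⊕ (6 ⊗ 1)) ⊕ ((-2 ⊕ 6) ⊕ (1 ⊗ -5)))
(((1 ⊕ 9) ⊕ (6 ⊗ 1)) ⊕ ((-2 ⊕ 6) ⊕ (1 ⊗ -5))) = -4

Expand innermost to outermost. Recall ⊕ takes the minimum of its arguments and ⊗ takes their sum. Working out the expression (((1 ⊕ 9) ⊕ (6 ⊗ 1)) ⊕ ((-2 ⊕ 6) ⊕ (1 ⊗ -5))) gives -4.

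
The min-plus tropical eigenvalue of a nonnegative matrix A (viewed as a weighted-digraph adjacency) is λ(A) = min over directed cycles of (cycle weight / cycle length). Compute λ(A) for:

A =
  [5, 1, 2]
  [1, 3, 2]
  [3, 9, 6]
λ(A) = 1

Enumerate directed cycles and compute their means (weight / length). Sample:
  cycle 0 → 0: weight = 5, length = 1, mean = 5/1 ≈ 5.000
  cycle 1 → 1: weight = 3, length = 1, mean = 3/1 ≈ 3.000
  cycle 2 → 2: weight = 6, length = 1, mean = 6/1 ≈ 6.000
  cycle 0 → 1 → 0: weight = 2, length = 2, mean = 2/2 ≈ 1.000
  cycle 0 → 2 → 0: weight = 5, length = 2, mean = 5/2 ≈ 2.500
  cycle 1 → 0 → 1: weight = 2, length = 2, mean = 2/2 ≈ 1.000
Minimum mean = 1.000, attained e.g. along the cycle 0 → 1 → 0 with weight 2 and length 2. So λ(A) = 2/2 = 1.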